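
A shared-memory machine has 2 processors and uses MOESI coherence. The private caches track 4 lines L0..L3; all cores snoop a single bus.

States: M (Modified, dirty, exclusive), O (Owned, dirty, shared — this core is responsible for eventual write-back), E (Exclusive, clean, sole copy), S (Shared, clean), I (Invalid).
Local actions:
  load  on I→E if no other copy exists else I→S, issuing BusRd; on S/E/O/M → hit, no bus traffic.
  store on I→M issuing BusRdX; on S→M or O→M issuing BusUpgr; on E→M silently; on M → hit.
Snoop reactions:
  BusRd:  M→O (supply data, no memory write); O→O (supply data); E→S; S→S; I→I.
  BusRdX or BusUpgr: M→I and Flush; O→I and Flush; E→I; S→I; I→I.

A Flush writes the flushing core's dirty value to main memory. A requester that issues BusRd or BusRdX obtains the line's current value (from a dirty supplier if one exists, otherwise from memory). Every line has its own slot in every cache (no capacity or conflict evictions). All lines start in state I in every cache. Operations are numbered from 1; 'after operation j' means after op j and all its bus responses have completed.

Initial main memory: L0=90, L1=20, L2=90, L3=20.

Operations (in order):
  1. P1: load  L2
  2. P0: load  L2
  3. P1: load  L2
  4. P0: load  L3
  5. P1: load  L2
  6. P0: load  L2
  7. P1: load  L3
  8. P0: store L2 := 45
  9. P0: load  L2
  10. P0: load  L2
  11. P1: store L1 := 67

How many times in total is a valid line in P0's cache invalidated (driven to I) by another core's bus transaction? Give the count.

invalidations = 0

[1] P1: load  L2 | P0:I, P1:E(90) | bus: BusRd
[2] P0: load  L2 | P0:S(90), P1:S(90) | bus: BusRd
[3] P1: load  L2 | P0:S(90), P1:S(90) | bus: none
[4] P0: load  L3 | P0:E(20), P1:I | bus: BusRd
[5] P1: load  L2 | P0:S(90), P1:S(90) | bus: none
[6] P0: load  L2 | P0:S(90), P1:S(90) | bus: none
[7] P1: load  L3 | P0:S(20), P1:S(20) | bus: BusRd
[8] P0: store L2 := 45 | P0:M(45), P1:I | bus: BusUpgr
[9] P0: load  L2 | P0:M(45), P1:I | bus: none
[10] P0: load  L2 | P0:M(45), P1:I | bus: none
[11] P1: store L1 := 67 | P0:I, P1:M(67) | bus: BusRdX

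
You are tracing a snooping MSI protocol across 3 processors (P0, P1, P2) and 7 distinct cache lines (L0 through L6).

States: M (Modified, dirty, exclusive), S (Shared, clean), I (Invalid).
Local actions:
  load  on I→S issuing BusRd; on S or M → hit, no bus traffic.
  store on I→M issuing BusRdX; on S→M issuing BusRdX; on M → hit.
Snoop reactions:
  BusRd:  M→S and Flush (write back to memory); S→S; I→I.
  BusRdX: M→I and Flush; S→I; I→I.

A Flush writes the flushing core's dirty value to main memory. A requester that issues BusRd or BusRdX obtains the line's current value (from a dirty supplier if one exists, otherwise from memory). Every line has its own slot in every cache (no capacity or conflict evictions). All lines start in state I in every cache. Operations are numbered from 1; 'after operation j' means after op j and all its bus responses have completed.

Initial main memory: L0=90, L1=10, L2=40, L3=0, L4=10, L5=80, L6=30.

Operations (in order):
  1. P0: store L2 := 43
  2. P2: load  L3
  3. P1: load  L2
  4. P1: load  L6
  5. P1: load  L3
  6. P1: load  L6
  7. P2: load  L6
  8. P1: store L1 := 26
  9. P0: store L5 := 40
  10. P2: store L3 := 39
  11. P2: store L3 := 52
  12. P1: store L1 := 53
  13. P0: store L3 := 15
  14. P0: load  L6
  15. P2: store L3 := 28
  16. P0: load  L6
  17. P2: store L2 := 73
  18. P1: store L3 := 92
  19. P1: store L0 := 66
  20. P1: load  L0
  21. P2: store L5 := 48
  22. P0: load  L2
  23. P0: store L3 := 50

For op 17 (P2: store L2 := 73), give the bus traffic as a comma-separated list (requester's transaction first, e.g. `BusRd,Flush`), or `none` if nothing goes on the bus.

step 1: P0: store L2 := 43  ⟶  MII  (L2)  txn=BusRdX  M[L2]=40
step 2: P2: load  L3  ⟶  IIS  (L3)  txn=BusRd  M[L3]=0
step 3: P1: load  L2  ⟶  SSI  (L2)  txn=BusRd+Flush  M[L2]=43
step 4: P1: load  L6  ⟶  ISI  (L6)  txn=BusRd  M[L6]=30
step 5: P1: load  L3  ⟶  ISS  (L3)  txn=BusRd  M[L3]=0
step 6: P1: load  L6  ⟶  ISI  (L6)  txn=∅  M[L6]=30
step 7: P2: load  L6  ⟶  ISS  (L6)  txn=BusRd  M[L6]=30
step 8: P1: store L1 := 26  ⟶  IMI  (L1)  txn=BusRdX  M[L1]=10
step 9: P0: store L5 := 40  ⟶  MII  (L5)  txn=BusRdX  M[L5]=80
step 10: P2: store L3 := 39  ⟶  IIM  (L3)  txn=BusRdX  M[L3]=0
step 11: P2: store L3 := 52  ⟶  IIM  (L3)  txn=∅  M[L3]=0
step 12: P1: store L1 := 53  ⟶  IMI  (L1)  txn=∅  M[L1]=10
step 13: P0: store L3 := 15  ⟶  MII  (L3)  txn=BusRdX+Flush  M[L3]=52
step 14: P0: load  L6  ⟶  SSS  (L6)  txn=BusRd  M[L6]=30
step 15: P2: store L3 := 28  ⟶  IIM  (L3)  txn=BusRdX+Flush  M[L3]=15
step 16: P0: load  L6  ⟶  SSS  (L6)  txn=∅  M[L6]=30
step 17: P2: store L2 := 73  ⟶  IIM  (L2)  txn=BusRdX  M[L2]=43
step 18: P1: store L3 := 92  ⟶  IMI  (L3)  txn=BusRdX+Flush  M[L3]=28
step 19: P1: store L0 := 66  ⟶  IMI  (L0)  txn=BusRdX  M[L0]=90
step 20: P1: load  L0  ⟶  IMI  (L0)  txn=∅  M[L0]=90
step 21: P2: store L5 := 48  ⟶  IIM  (L5)  txn=BusRdX+Flush  M[L5]=40
step 22: P0: load  L2  ⟶  SIS  (L2)  txn=BusRd+Flush  M[L2]=73
step 23: P0: store L3 := 50  ⟶  MII  (L3)  txn=BusRdX+Flush  M[L3]=92

bus = BusRdX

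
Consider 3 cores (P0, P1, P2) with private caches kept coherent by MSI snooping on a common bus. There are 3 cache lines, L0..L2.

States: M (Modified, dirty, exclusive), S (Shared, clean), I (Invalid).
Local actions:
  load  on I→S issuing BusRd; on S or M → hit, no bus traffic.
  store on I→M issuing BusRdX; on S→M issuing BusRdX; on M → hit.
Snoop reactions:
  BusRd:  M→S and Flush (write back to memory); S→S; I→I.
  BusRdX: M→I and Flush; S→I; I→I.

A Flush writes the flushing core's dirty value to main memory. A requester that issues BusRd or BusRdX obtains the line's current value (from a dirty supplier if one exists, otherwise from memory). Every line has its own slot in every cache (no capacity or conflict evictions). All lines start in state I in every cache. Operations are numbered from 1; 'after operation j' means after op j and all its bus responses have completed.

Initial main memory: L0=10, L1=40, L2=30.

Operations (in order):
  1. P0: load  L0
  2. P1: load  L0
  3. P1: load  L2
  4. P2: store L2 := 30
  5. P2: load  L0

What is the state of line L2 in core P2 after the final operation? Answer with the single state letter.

state = M

[1] P0: load  L0 | P0:S(10), P1:I, P2:I | bus: BusRd
[2] P1: load  L0 | P0:S(10), P1:S(10), P2:I | bus: BusRd
[3] P1: load  L2 | P0:I, P1:S(30), P2:I | bus: BusRd
[4] P2: store L2 := 30 | P0:I, P1:I, P2:M(30) | bus: BusRdX
[5] P2: load  L0 | P0:S(10), P1:S(10), P2:S(10) | bus: BusRd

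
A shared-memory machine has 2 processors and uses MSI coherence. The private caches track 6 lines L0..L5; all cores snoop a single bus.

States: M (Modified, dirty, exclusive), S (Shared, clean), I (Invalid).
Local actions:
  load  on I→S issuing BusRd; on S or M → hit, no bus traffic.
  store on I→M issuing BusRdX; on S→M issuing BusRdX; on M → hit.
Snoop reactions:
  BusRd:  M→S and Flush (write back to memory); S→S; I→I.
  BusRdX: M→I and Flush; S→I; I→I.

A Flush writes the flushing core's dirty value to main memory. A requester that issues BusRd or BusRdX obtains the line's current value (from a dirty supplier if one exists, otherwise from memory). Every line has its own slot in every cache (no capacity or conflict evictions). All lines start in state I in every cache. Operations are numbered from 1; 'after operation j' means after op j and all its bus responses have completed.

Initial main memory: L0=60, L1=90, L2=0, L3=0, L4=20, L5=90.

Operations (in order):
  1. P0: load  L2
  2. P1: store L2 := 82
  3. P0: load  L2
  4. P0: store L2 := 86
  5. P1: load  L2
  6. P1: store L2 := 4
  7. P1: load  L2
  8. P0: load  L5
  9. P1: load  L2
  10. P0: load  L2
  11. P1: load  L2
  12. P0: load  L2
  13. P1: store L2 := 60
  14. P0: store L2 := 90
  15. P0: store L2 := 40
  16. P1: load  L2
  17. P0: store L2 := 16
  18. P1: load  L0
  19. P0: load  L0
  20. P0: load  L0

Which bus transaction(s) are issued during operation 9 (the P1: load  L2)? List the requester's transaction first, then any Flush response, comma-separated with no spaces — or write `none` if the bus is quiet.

[1] P0: load  L2 | P0:S(0), P1:I | bus: BusRd
[2] P1: store L2 := 82 | P0:I, P1:M(82) | bus: BusRdX
[3] P0: load  L2 | P0:S(82), P1:S(82) | bus: BusRd,Flush
[4] P0: store L2 := 86 | P0:M(86), P1:I | bus: BusRdX
[5] P1: load  L2 | P0:S(86), P1:S(86) | bus: BusRd,Flush
[6] P1: store L2 := 4 | P0:I, P1:M(4) | bus: BusRdX
[7] P1: load  L2 | P0:I, P1:M(4) | bus: none
[8] P0: load  L5 | P0:S(90), P1:I | bus: BusRd
[9] P1: load  L2 | P0:I, P1:M(4) | bus: none
[10] P0: load  L2 | P0:S(4), P1:S(4) | bus: BusRd,Flush
[11] P1: load  L2 | P0:S(4), P1:S(4) | bus: none
[12] P0: load  L2 | P0:S(4), P1:S(4) | bus: none
[13] P1: store L2 := 60 | P0:I, P1:M(60) | bus: BusRdX
[14] P0: store L2 := 90 | P0:M(90), P1:I | bus: BusRdX,Flush
[15] P0: store L2 := 40 | P0:M(40), P1:I | bus: none
[16] P1: load  L2 | P0:S(40), P1:S(40) | bus: BusRd,Flush
[17] P0: store L2 := 16 | P0:M(16), P1:I | bus: BusRdX
[18] P1: load  L0 | P0:I, P1:S(60) | bus: BusRd
[19] P0: load  L0 | P0:S(60), P1:S(60) | bus: BusRd
[20] P0: load  L0 | P0:S(60), P1:S(60) | bus: none

bus = none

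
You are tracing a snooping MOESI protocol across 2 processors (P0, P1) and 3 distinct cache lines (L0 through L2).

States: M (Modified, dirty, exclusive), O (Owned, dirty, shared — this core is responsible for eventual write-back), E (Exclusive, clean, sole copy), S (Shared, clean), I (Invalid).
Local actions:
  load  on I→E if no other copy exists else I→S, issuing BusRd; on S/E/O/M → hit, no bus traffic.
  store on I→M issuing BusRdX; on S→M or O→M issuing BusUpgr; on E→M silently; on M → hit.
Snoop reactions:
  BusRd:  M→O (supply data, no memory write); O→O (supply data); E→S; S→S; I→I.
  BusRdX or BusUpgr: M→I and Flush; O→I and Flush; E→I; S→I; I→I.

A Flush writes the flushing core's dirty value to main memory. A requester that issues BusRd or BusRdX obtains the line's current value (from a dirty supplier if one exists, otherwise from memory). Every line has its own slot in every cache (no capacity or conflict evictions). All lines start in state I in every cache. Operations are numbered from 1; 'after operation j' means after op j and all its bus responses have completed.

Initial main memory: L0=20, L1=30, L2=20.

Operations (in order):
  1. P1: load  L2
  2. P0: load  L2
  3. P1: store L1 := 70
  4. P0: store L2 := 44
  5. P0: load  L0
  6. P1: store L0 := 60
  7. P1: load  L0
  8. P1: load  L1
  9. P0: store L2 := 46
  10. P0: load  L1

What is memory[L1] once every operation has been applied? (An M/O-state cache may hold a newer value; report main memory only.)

[1] P1: load  L2 | P0:I, P1:E(20) | bus: BusRd
[2] P0: load  L2 | P0:S(20), P1:S(20) | bus: BusRd
[3] P1: store L1 := 70 | P0:I, P1:M(70) | bus: BusRdX
[4] P0: store L2 := 44 | P0:M(44), P1:I | bus: BusUpgr
[5] P0: load  L0 | P0:E(20), P1:I | bus: BusRd
[6] P1: store L0 := 60 | P0:I, P1:M(60) | bus: BusRdX
[7] P1: load  L0 | P0:I, P1:M(60) | bus: none
[8] P1: load  L1 | P0:I, P1:M(70) | bus: none
[9] P0: store L2 := 46 | P0:M(46), P1:I | bus: none
[10] P0: load  L1 | P0:S(70), P1:O(70) | bus: BusRd

memory[L1] = 30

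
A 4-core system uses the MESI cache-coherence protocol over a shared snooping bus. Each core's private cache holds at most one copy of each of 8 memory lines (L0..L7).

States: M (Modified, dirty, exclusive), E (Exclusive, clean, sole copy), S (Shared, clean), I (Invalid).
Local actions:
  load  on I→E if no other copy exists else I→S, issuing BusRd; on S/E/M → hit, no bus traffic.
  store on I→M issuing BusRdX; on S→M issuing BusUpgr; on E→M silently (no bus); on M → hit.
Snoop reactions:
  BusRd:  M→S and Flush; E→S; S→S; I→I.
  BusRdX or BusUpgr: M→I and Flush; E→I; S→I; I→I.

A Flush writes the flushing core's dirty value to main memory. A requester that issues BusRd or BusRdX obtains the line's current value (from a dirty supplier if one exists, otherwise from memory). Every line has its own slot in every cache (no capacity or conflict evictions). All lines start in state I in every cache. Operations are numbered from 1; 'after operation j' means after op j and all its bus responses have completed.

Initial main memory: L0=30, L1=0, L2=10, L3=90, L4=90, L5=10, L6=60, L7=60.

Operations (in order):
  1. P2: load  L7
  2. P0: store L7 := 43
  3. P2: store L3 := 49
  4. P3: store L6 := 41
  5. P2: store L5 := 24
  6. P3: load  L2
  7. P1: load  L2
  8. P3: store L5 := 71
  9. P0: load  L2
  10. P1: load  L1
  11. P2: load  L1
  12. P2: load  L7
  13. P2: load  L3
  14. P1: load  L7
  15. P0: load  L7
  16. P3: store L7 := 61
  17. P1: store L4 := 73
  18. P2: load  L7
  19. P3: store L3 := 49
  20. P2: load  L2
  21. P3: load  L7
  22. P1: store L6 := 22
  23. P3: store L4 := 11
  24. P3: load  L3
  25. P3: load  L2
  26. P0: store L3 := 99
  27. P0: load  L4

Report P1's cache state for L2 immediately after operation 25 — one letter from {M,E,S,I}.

step 1: P2: load  L7  ⟶  IIEI  (L7)  txn=BusRd  M[L7]=60
step 2: P0: store L7 := 43  ⟶  MIII  (L7)  txn=BusRdX  M[L7]=60
step 3: P2: store L3 := 49  ⟶  IIMI  (L3)  txn=BusRdX  M[L3]=90
step 4: P3: store L6 := 41  ⟶  IIIM  (L6)  txn=BusRdX  M[L6]=60
step 5: P2: store L5 := 24  ⟶  IIMI  (L5)  txn=BusRdX  M[L5]=10
step 6: P3: load  L2  ⟶  IIIE  (L2)  txn=BusRd  M[L2]=10
step 7: P1: load  L2  ⟶  ISIS  (L2)  txn=BusRd  M[L2]=10
step 8: P3: store L5 := 71  ⟶  IIIM  (L5)  txn=BusRdX+Flush  M[L5]=24
step 9: P0: load  L2  ⟶  SSIS  (L2)  txn=BusRd  M[L2]=10
step 10: P1: load  L1  ⟶  IEII  (L1)  txn=BusRd  M[L1]=0
step 11: P2: load  L1  ⟶  ISSI  (L1)  txn=BusRd  M[L1]=0
step 12: P2: load  L7  ⟶  SISI  (L7)  txn=BusRd+Flush  M[L7]=43
step 13: P2: load  L3  ⟶  IIMI  (L3)  txn=∅  M[L3]=90
step 14: P1: load  L7  ⟶  SSSI  (L7)  txn=BusRd  M[L7]=43
step 15: P0: load  L7  ⟶  SSSI  (L7)  txn=∅  M[L7]=43
step 16: P3: store L7 := 61  ⟶  IIIM  (L7)  txn=BusRdX  M[L7]=43
step 17: P1: store L4 := 73  ⟶  IMII  (L4)  txn=BusRdX  M[L4]=90
step 18: P2: load  L7  ⟶  IISS  (L7)  txn=BusRd+Flush  M[L7]=61
step 19: P3: store L3 := 49  ⟶  IIIM  (L3)  txn=BusRdX+Flush  M[L3]=49
step 20: P2: load  L2  ⟶  SSSS  (L2)  txn=BusRd  M[L2]=10
step 21: P3: load  L7  ⟶  IISS  (L7)  txn=∅  M[L7]=61
step 22: P1: store L6 := 22  ⟶  IMII  (L6)  txn=BusRdX+Flush  M[L6]=41
step 23: P3: store L4 := 11  ⟶  IIIM  (L4)  txn=BusRdX+Flush  M[L4]=73
step 24: P3: load  L3  ⟶  IIIM  (L3)  txn=∅  M[L3]=49
step 25: P3: load  L2  ⟶  SSSS  (L2)  txn=∅  M[L2]=10
step 26: P0: store L3 := 99  ⟶  MIII  (L3)  txn=BusRdX+Flush  M[L3]=49
step 27: P0: load  L4  ⟶  SIIS  (L4)  txn=BusRd+Flush  M[L4]=11

state = S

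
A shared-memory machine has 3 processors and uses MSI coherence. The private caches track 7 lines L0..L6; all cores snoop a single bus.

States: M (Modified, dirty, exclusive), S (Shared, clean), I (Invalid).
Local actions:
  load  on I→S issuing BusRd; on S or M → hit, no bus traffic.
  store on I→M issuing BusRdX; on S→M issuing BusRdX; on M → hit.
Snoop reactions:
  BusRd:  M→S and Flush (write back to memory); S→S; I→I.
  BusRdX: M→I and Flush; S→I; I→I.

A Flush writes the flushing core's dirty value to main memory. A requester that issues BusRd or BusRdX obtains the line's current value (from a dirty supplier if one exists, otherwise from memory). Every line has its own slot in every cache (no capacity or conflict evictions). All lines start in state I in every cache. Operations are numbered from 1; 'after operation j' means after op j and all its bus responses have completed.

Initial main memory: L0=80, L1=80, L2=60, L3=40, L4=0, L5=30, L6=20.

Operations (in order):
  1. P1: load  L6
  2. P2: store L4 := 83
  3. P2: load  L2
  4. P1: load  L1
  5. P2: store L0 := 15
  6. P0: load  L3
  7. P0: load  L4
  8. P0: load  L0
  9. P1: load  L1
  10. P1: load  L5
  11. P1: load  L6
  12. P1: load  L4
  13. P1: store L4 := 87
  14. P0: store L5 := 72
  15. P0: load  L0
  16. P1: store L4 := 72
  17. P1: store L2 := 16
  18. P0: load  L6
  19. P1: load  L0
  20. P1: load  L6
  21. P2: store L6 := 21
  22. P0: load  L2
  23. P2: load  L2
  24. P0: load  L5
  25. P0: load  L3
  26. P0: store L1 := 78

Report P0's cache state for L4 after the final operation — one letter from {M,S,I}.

state = I

[1] P1: load  L6 | P0:I, P1:S(20), P2:I | bus: BusRd
[2] P2: store L4 := 83 | P0:I, P1:I, P2:M(83) | bus: BusRdX
[3] P2: load  L2 | P0:I, P1:I, P2:S(60) | bus: BusRd
[4] P1: load  L1 | P0:I, P1:S(80), P2:I | bus: BusRd
[5] P2: store L0 := 15 | P0:I, P1:I, P2:M(15) | bus: BusRdX
[6] P0: load  L3 | P0:S(40), P1:I, P2:I | bus: BusRd
[7] P0: load  L4 | P0:S(83), P1:I, P2:S(83) | bus: BusRd,Flush
[8] P0: load  L0 | P0:S(15), P1:I, P2:S(15) | bus: BusRd,Flush
[9] P1: load  L1 | P0:I, P1:S(80), P2:I | bus: none
[10] P1: load  L5 | P0:I, P1:S(30), P2:I | bus: BusRd
[11] P1: load  L6 | P0:I, P1:S(20), P2:I | bus: none
[12] P1: load  L4 | P0:S(83), P1:S(83), P2:S(83) | bus: BusRd
[13] P1: store L4 := 87 | P0:I, P1:M(87), P2:I | bus: BusRdX
[14] P0: store L5 := 72 | P0:M(72), P1:I, P2:I | bus: BusRdX
[15] P0: load  L0 | P0:S(15), P1:I, P2:S(15) | bus: none
[16] P1: store L4 := 72 | P0:I, P1:M(72), P2:I | bus: none
[17] P1: store L2 := 16 | P0:I, P1:M(16), P2:I | bus: BusRdX
[18] P0: load  L6 | P0:S(20), P1:S(20), P2:I | bus: BusRd
[19] P1: load  L0 | P0:S(15), P1:S(15), P2:S(15) | bus: BusRd
[20] P1: load  L6 | P0:S(20), P1:S(20), P2:I | bus: none
[21] P2: store L6 := 21 | P0:I, P1:I, P2:M(21) | bus: BusRdX
[22] P0: load  L2 | P0:S(16), P1:S(16), P2:I | bus: BusRd,Flush
[23] P2: load  L2 | P0:S(16), P1:S(16), P2:S(16) | bus: BusRd
[24] P0: load  L5 | P0:M(72), P1:I, P2:I | bus: none
[25] P0: load  L3 | P0:S(40), P1:I, P2:I | bus: none
[26] P0: store L1 := 78 | P0:M(78), P1:I, P2:I | bus: BusRdX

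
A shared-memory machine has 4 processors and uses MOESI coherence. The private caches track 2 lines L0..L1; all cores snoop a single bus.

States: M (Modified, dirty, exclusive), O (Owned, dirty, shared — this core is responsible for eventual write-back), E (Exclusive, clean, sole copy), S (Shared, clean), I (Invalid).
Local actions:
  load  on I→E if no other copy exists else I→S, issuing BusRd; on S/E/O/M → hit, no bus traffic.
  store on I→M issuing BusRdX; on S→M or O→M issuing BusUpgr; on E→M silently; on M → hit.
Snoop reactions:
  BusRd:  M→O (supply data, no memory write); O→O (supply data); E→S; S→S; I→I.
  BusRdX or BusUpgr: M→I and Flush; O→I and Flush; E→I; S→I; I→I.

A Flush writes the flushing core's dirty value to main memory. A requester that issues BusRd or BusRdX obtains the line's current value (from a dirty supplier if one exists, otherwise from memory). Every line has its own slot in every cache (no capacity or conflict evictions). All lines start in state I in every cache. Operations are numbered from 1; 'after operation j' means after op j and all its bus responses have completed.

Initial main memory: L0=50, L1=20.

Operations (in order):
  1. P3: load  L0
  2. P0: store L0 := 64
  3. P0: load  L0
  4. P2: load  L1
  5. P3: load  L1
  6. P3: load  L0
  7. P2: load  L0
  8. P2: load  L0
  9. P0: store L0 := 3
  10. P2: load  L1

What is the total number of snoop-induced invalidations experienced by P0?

invalidations = 0

  op1 P3: load  L0 → I/I/I/E on L0; bus BusRd; mem=50
  op2 P0: store L0 := 64 → M/I/I/I on L0; bus BusRdX; mem=50
  op3 P0: load  L0 → M/I/I/I on L0; bus (none); mem=50
  op4 P2: load  L1 → I/I/E/I on L1; bus BusRd; mem=20
  op5 P3: load  L1 → I/I/S/S on L1; bus BusRd; mem=20
  op6 P3: load  L0 → O/I/I/S on L0; bus BusRd; mem=50
  op7 P2: load  L0 → O/I/S/S on L0; bus BusRd; mem=50
  op8 P2: load  L0 → O/I/S/S on L0; bus (none); mem=50
  op9 P0: store L0 := 3 → M/I/I/I on L0; bus BusUpgr; mem=50
  op10 P2: load  L1 → I/I/S/S on L1; bus (none); mem=20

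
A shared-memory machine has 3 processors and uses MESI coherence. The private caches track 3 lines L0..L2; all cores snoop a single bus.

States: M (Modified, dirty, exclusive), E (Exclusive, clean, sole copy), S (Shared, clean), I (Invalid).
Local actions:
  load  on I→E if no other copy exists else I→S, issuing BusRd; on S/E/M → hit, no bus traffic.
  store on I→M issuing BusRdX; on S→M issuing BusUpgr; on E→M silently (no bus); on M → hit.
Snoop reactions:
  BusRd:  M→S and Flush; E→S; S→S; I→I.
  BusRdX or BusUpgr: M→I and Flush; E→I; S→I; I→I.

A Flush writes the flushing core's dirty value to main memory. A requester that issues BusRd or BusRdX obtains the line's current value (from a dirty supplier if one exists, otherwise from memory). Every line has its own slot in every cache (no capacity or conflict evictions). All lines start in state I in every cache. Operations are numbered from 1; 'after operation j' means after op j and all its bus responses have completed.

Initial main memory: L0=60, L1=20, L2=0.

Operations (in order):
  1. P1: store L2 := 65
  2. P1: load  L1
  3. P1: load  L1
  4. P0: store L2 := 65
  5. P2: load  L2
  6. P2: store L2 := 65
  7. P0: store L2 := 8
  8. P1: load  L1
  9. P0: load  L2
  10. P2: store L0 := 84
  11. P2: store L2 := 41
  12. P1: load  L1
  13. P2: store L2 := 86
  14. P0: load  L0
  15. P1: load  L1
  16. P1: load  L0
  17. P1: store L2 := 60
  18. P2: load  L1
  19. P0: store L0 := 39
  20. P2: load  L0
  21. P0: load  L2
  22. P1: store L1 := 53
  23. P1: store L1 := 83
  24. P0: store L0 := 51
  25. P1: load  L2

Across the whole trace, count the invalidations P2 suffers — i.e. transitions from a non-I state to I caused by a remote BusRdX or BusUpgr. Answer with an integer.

1. P1: store L2 := 65  bus=[BusRdX]  L2: P0=I P1=M P2=I  mem[L2]=0
2. P1: load  L1  bus=[BusRd]  L1: P0=I P1=E P2=I  mem[L1]=20
3. P1: load  L1  bus=[-]  L1: P0=I P1=E P2=I  mem[L1]=20
4. P0: store L2 := 65  bus=[BusRdX,Flush]  L2: P0=M P1=I P2=I  mem[L2]=65
5. P2: load  L2  bus=[BusRd,Flush]  L2: P0=S P1=I P2=S  mem[L2]=65
6. P2: store L2 := 65  bus=[BusUpgr]  L2: P0=I P1=I P2=M  mem[L2]=65
7. P0: store L2 := 8  bus=[BusRdX,Flush]  L2: P0=M P1=I P2=I  mem[L2]=65
8. P1: load  L1  bus=[-]  L1: P0=I P1=E P2=I  mem[L1]=20
9. P0: load  L2  bus=[-]  L2: P0=M P1=I P2=I  mem[L2]=65
10. P2: store L0 := 84  bus=[BusRdX]  L0: P0=I P1=I P2=M  mem[L0]=60
11. P2: store L2 := 41  bus=[BusRdX,Flush]  L2: P0=I P1=I P2=M  mem[L2]=8
12. P1: load  L1  bus=[-]  L1: P0=I P1=E P2=I  mem[L1]=20
13. P2: store L2 := 86  bus=[-]  L2: P0=I P1=I P2=M  mem[L2]=8
14. P0: load  L0  bus=[BusRd,Flush]  L0: P0=S P1=I P2=S  mem[L0]=84
15. P1: load  L1  bus=[-]  L1: P0=I P1=E P2=I  mem[L1]=20
16. P1: load  L0  bus=[BusRd]  L0: P0=S P1=S P2=S  mem[L0]=84
17. P1: store L2 := 60  bus=[BusRdX,Flush]  L2: P0=I P1=M P2=I  mem[L2]=86
18. P2: load  L1  bus=[BusRd]  L1: P0=I P1=S P2=S  mem[L1]=20
19. P0: store L0 := 39  bus=[BusUpgr]  L0: P0=M P1=I P2=I  mem[L0]=84
20. P2: load  L0  bus=[BusRd,Flush]  L0: P0=S P1=I P2=S  mem[L0]=39
21. P0: load  L2  bus=[BusRd,Flush]  L2: P0=S P1=S P2=I  mem[L2]=60
22. P1: store L1 := 53  bus=[BusUpgr]  L1: P0=I P1=M P2=I  mem[L1]=20
23. P1: store L1 := 83  bus=[-]  L1: P0=I P1=M P2=I  mem[L1]=20
24. P0: store L0 := 51  bus=[BusUpgr]  L0: P0=M P1=I P2=I  mem[L0]=39
25. P1: load  L2  bus=[-]  L2: P0=S P1=S P2=I  mem[L2]=60

invalidations = 5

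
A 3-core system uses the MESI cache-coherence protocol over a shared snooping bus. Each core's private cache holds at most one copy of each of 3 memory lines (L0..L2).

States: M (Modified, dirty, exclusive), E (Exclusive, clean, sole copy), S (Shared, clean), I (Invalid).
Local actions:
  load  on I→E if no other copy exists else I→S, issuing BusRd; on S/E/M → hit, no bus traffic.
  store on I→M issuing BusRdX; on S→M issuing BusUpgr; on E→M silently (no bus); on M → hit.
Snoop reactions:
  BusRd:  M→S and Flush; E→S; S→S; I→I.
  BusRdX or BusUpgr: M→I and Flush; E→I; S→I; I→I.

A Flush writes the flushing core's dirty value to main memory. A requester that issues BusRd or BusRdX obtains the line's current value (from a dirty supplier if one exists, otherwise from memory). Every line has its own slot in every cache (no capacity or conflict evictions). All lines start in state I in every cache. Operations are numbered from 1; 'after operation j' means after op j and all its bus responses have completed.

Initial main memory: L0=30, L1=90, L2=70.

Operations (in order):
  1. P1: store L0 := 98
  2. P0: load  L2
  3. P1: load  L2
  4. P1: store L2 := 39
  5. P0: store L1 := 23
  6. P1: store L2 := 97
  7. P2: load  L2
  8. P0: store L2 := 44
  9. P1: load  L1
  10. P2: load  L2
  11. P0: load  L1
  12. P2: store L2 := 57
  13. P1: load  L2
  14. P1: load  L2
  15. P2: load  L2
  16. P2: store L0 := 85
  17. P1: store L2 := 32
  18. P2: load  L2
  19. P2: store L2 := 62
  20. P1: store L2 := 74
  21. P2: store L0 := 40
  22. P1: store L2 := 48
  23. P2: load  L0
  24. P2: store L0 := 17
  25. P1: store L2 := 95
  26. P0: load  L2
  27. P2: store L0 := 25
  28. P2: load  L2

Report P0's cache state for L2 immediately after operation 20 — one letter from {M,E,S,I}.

state = I

[1] P1: store L0 := 98 | P0:I, P1:M(98), P2:I | bus: BusRdX
[2] P0: load  L2 | P0:E(70), P1:I, P2:I | bus: BusRd
[3] P1: load  L2 | P0:S(70), P1:S(70), P2:I | bus: BusRd
[4] P1: store L2 := 39 | P0:I, P1:M(39), P2:I | bus: BusUpgr
[5] P0: store L1 := 23 | P0:M(23), P1:I, P2:I | bus: BusRdX
[6] P1: store L2 := 97 | P0:I, P1:M(97), P2:I | bus: none
[7] P2: load  L2 | P0:I, P1:S(97), P2:S(97) | bus: BusRd,Flush
[8] P0: store L2 := 44 | P0:M(44), P1:I, P2:I | bus: BusRdX
[9] P1: load  L1 | P0:S(23), P1:S(23), P2:I | bus: BusRd,Flush
[10] P2: load  L2 | P0:S(44), P1:I, P2:S(44) | bus: BusRd,Flush
[11] P0: load  L1 | P0:S(23), P1:S(23), P2:I | bus: none
[12] P2: store L2 := 57 | P0:I, P1:I, P2:M(57) | bus: BusUpgr
[13] P1: load  L2 | P0:I, P1:S(57), P2:S(57) | bus: BusRd,Flush
[14] P1: load  L2 | P0:I, P1:S(57), P2:S(57) | bus: none
[15] P2: load  L2 | P0:I, P1:S(57), P2:S(57) | bus: none
[16] P2: store L0 := 85 | P0:I, P1:I, P2:M(85) | bus: BusRdX,Flush
[17] P1: store L2 := 32 | P0:I, P1:M(32), P2:I | bus: BusUpgr
[18] P2: load  L2 | P0:I, P1:S(32), P2:S(32) | bus: BusRd,Flush
[19] P2: store L2 := 62 | P0:I, P1:I, P2:M(62) | bus: BusUpgr
[20] P1: store L2 := 74 | P0:I, P1:M(74), P2:I | bus: BusRdX,Flush
[21] P2: store L0 := 40 | P0:I, P1:I, P2:M(40) | bus: none
[22] P1: store L2 := 48 | P0:I, P1:M(48), P2:I | bus: none
[23] P2: load  L0 | P0:I, P1:I, P2:M(40) | bus: none
[24] P2: store L0 := 17 | P0:I, P1:I, P2:M(17) | bus: none
[25] P1: store L2 := 95 | P0:I, P1:M(95), P2:I | bus: none
[26] P0: load  L2 | P0:S(95), P1:S(95), P2:I | bus: BusRd,Flush
[27] P2: store L0 := 25 | P0:I, P1:I, P2:M(25) | bus: none
[28] P2: load  L2 | P0:S(95), P1:S(95), P2:S(95) | bus: BusRd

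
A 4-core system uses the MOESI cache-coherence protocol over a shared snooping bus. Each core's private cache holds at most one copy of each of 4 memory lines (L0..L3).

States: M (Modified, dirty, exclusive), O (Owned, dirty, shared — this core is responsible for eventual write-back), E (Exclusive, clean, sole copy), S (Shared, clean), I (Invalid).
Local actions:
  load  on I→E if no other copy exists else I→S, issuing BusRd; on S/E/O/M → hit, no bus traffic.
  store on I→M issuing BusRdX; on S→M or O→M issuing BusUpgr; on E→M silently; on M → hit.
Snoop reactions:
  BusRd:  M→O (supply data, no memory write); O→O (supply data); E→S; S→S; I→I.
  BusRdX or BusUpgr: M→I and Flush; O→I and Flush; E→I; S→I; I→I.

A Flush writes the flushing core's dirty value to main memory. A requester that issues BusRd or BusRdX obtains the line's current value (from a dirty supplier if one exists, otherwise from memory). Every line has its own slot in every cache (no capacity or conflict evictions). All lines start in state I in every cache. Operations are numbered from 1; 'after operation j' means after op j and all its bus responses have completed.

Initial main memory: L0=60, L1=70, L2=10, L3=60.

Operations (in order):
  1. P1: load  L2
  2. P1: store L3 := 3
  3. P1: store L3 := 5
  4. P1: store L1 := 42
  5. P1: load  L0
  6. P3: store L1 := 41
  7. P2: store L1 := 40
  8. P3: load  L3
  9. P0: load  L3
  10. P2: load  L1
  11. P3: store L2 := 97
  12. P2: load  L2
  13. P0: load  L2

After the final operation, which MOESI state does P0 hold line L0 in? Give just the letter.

  op1 P1: load  L2 → I/E/I/I on L2; bus BusRd; mem=10
  op2 P1: store L3 := 3 → I/M/I/I on L3; bus BusRdX; mem=60
  op3 P1: store L3 := 5 → I/M/I/I on L3; bus (none); mem=60
  op4 P1: store L1 := 42 → I/M/I/I on L1; bus BusRdX; mem=70
  op5 P1: load  L0 → I/E/I/I on L0; bus BusRd; mem=60
  op6 P3: store L1 := 41 → I/I/I/M on L1; bus BusRdX Flush; mem=42
  op7 P2: store L1 := 40 → I/I/M/I on L1; bus BusRdX Flush; mem=41
  op8 P3: load  L3 → I/O/I/S on L3; bus BusRd; mem=60
  op9 P0: load  L3 → S/O/I/S on L3; bus BusRd; mem=60
  op10 P2: load  L1 → I/I/M/I on L1; bus (none); mem=41
  op11 P3: store L2 := 97 → I/I/I/M on L2; bus BusRdX; mem=10
  op12 P2: load  L2 → I/I/S/O on L2; bus BusRd; mem=10
  op13 P0: load  L2 → S/I/S/O on L2; bus BusRd; mem=10

state = I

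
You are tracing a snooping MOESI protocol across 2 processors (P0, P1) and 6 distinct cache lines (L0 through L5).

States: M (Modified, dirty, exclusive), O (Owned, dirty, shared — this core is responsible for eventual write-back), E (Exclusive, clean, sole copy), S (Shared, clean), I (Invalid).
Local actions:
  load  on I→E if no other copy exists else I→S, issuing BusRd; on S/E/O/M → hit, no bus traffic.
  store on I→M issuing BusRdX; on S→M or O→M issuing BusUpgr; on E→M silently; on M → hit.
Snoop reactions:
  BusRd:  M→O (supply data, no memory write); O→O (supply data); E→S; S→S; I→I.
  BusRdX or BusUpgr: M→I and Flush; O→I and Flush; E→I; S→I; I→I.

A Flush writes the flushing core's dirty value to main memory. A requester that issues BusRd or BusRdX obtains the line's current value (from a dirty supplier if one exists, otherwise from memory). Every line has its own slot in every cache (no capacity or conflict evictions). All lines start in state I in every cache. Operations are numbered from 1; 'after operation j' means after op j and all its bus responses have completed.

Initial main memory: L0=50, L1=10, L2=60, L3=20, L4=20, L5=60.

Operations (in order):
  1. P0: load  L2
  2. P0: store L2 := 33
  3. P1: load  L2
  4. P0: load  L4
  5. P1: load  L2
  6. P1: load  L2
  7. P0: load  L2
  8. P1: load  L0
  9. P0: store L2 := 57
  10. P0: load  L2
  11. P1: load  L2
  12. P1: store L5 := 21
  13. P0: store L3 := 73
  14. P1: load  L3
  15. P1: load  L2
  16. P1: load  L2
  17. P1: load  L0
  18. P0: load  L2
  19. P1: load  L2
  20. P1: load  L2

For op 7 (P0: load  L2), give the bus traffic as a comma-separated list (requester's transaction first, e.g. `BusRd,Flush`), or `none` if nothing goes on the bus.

bus = none

1. P0: load  L2  bus=[BusRd]  L2: P0=E P1=I  mem[L2]=60
2. P0: store L2 := 33  bus=[-]  L2: P0=M P1=I  mem[L2]=60
3. P1: load  L2  bus=[BusRd]  L2: P0=O P1=S  mem[L2]=60
4. P0: load  L4  bus=[BusRd]  L4: P0=E P1=I  mem[L4]=20
5. P1: load  L2  bus=[-]  L2: P0=O P1=S  mem[L2]=60
6. P1: load  L2  bus=[-]  L2: P0=O P1=S  mem[L2]=60
7. P0: load  L2  bus=[-]  L2: P0=O P1=S  mem[L2]=60
8. P1: load  L0  bus=[BusRd]  L0: P0=I P1=E  mem[L0]=50
9. P0: store L2 := 57  bus=[BusUpgr]  L2: P0=M P1=I  mem[L2]=60
10. P0: load  L2  bus=[-]  L2: P0=M P1=I  mem[L2]=60
11. P1: load  L2  bus=[BusRd]  L2: P0=O P1=S  mem[L2]=60
12. P1: store L5 := 21  bus=[BusRdX]  L5: P0=I P1=M  mem[L5]=60
13. P0: store L3 := 73  bus=[BusRdX]  L3: P0=M P1=I  mem[L3]=20
14. P1: load  L3  bus=[BusRd]  L3: P0=O P1=S  mem[L3]=20
15. P1: load  L2  bus=[-]  L2: P0=O P1=S  mem[L2]=60
16. P1: load  L2  bus=[-]  L2: P0=O P1=S  mem[L2]=60
17. P1: load  L0  bus=[-]  L0: P0=I P1=E  mem[L0]=50
18. P0: load  L2  bus=[-]  L2: P0=O P1=S  mem[L2]=60
19. P1: load  L2  bus=[-]  L2: P0=O P1=S  mem[L2]=60
20. P1: load  L2  bus=[-]  L2: P0=O P1=S  mem[L2]=60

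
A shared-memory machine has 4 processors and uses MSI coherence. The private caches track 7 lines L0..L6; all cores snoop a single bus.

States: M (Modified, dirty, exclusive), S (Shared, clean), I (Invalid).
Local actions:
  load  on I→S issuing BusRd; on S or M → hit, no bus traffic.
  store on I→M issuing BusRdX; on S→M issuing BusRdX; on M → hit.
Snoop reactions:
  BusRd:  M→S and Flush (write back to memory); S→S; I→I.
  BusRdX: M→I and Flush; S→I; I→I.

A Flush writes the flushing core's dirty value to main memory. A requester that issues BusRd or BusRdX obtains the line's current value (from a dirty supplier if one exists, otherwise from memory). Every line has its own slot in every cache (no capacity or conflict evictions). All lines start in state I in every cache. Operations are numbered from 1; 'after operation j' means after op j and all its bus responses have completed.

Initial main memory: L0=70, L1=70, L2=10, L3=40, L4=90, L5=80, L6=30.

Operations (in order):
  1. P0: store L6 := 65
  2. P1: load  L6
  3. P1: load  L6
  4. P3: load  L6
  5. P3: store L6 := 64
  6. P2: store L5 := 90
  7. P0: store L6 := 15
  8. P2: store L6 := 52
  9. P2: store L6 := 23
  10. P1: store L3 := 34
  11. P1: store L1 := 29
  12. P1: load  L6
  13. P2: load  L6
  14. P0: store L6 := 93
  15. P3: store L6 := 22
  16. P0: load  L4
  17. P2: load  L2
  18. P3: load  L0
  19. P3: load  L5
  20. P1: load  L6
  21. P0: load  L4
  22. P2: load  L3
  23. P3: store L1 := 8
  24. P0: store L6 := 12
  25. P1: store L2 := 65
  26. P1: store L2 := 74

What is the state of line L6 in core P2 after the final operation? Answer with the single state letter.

  op1 P0: store L6 := 65 → M/I/I/I on L6; bus BusRdX; mem=30
  op2 P1: load  L6 → S/S/I/I on L6; bus BusRd Flush; mem=65
  op3 P1: load  L6 → S/S/I/I on L6; bus (none); mem=65
  op4 P3: load  L6 → S/S/I/S on L6; bus BusRd; mem=65
  op5 P3: store L6 := 64 → I/I/I/M on L6; bus BusRdX; mem=65
  op6 P2: store L5 := 90 → I/I/M/I on L5; bus BusRdX; mem=80
  op7 P0: store L6 := 15 → M/I/I/I on L6; bus BusRdX Flush; mem=64
  op8 P2: store L6 := 52 → I/I/M/I on L6; bus BusRdX Flush; mem=15
  op9 P2: store L6 := 23 → I/I/M/I on L6; bus (none); mem=15
  op10 P1: store L3 := 34 → I/M/I/I on L3; bus BusRdX; mem=40
  op11 P1: store L1 := 29 → I/M/I/I on L1; bus BusRdX; mem=70
  op12 P1: load  L6 → I/S/S/I on L6; bus BusRd Flush; mem=23
  op13 P2: load  L6 → I/S/S/I on L6; bus (none); mem=23
  op14 P0: store L6 := 93 → M/I/I/I on L6; bus BusRdX; mem=23
  op15 P3: store L6 := 22 → I/I/I/M on L6; bus BusRdX Flush; mem=93
  op16 P0: load  L4 → S/I/I/I on L4; bus BusRd; mem=90
  op17 P2: load  L2 → I/I/S/I on L2; bus BusRd; mem=10
  op18 P3: load  L0 → I/I/I/S on L0; bus BusRd; mem=70
  op19 P3: load  L5 → I/I/S/S on L5; bus BusRd Flush; mem=90
  op20 P1: load  L6 → I/S/I/S on L6; bus BusRd Flush; mem=22
  op21 P0: load  L4 → S/I/I/I on L4; bus (none); mem=90
  op22 P2: load  L3 → I/S/S/I on L3; bus BusRd Flush; mem=34
  op23 P3: store L1 := 8 → I/I/I/M on L1; bus BusRdX Flush; mem=29
  op24 P0: store L6 := 12 → M/I/I/I on L6; bus BusRdX; mem=22
  op25 P1: store L2 := 65 → I/M/I/I on L2; bus BusRdX; mem=10
  op26 P1: store L2 := 74 → I/M/I/I on L2; bus (none); mem=10

state = I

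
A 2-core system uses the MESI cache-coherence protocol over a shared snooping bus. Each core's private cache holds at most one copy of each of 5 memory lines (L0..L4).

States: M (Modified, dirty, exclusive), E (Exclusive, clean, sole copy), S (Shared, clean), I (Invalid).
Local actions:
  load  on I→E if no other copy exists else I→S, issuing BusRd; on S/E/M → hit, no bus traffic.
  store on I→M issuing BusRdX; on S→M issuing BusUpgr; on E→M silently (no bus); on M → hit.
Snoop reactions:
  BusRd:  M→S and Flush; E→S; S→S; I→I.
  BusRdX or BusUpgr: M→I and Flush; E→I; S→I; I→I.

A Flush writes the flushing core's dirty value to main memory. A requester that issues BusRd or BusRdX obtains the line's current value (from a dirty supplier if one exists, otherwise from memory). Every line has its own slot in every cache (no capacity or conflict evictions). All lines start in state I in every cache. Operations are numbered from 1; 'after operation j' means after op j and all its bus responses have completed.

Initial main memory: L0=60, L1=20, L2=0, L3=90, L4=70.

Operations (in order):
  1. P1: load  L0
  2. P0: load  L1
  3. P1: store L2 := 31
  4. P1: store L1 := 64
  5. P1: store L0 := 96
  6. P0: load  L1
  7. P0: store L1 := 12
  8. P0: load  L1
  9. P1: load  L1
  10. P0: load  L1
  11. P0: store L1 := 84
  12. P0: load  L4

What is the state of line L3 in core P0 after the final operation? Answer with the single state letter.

state = I

[1] P1: load  L0 | P0:I, P1:E(60) | bus: BusRd
[2] P0: load  L1 | P0:E(20), P1:I | bus: BusRd
[3] P1: store L2 := 31 | P0:I, P1:M(31) | bus: BusRdX
[4] P1: store L1 := 64 | P0:I, P1:M(64) | bus: BusRdX
[5] P1: store L0 := 96 | P0:I, P1:M(96) | bus: none
[6] P0: load  L1 | P0:S(64), P1:S(64) | bus: BusRd,Flush
[7] P0: store L1 := 12 | P0:M(12), P1:I | bus: BusUpgr
[8] P0: load  L1 | P0:M(12), P1:I | bus: none
[9] P1: load  L1 | P0:S(12), P1:S(12) | bus: BusRd,Flush
[10] P0: load  L1 | P0:S(12), P1:S(12) | bus: none
[11] P0: store L1 := 84 | P0:M(84), P1:I | bus: BusUpgr
[12] P0: load  L4 | P0:E(70), P1:I | bus: BusRd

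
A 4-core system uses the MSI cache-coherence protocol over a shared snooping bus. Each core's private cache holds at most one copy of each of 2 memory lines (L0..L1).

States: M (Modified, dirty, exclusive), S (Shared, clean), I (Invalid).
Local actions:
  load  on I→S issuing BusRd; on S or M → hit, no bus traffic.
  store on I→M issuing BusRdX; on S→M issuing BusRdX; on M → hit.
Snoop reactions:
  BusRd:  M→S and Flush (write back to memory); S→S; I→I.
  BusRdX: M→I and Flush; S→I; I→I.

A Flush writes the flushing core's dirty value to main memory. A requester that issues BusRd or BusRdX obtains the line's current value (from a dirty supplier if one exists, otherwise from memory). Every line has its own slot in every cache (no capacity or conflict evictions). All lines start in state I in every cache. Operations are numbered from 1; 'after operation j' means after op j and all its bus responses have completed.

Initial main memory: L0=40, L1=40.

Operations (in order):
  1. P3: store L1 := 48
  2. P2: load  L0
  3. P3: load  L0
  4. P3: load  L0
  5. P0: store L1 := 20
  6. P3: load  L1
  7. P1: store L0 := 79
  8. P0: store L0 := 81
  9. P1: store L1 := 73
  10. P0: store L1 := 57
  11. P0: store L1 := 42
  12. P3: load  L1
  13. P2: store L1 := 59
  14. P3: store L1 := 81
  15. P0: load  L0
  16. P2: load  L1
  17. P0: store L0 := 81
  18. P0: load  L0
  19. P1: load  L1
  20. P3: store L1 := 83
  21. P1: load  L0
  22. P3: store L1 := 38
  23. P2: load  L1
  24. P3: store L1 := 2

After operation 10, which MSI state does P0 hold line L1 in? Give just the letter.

[1] P3: store L1 := 48 | P0:I, P1:I, P2:I, P3:M(48) | bus: BusRdX
[2] P2: load  L0 | P0:I, P1:I, P2:S(40), P3:I | bus: BusRd
[3] P3: load  L0 | P0:I, P1:I, P2:S(40), P3:S(40) | bus: BusRd
[4] P3: load  L0 | P0:I, P1:I, P2:S(40), P3:S(40) | bus: none
[5] P0: store L1 := 20 | P0:M(20), P1:I, P2:I, P3:I | bus: BusRdX,Flush
[6] P3: load  L1 | P0:S(20), P1:I, P2:I, P3:S(20) | bus: BusRd,Flush
[7] P1: store L0 := 79 | P0:I, P1:M(79), P2:I, P3:I | bus: BusRdX
[8] P0: store L0 := 81 | P0:M(81), P1:I, P2:I, P3:I | bus: BusRdX,Flush
[9] P1: store L1 := 73 | P0:I, P1:M(73), P2:I, P3:I | bus: BusRdX
[10] P0: store L1 := 57 | P0:M(57), P1:I, P2:I, P3:I | bus: BusRdX,Flush
[11] P0: store L1 := 42 | P0:M(42), P1:I, P2:I, P3:I | bus: none
[12] P3: load  L1 | P0:S(42), P1:I, P2:I, P3:S(42) | bus: BusRd,Flush
[13] P2: store L1 := 59 | P0:I, P1:I, P2:M(59), P3:I | bus: BusRdX
[14] P3: store L1 := 81 | P0:I, P1:I, P2:I, P3:M(81) | bus: BusRdX,Flush
[15] P0: load  L0 | P0:M(81), P1:I, P2:I, P3:I | bus: none
[16] P2: load  L1 | P0:I, P1:I, P2:S(81), P3:S(81) | bus: BusRd,Flush
[17] P0: store L0 := 81 | P0:M(81), P1:I, P2:I, P3:I | bus: none
[18] P0: load  L0 | P0:M(81), P1:I, P2:I, P3:I | bus: none
[19] P1: load  L1 | P0:I, P1:S(81), P2:S(81), P3:S(81) | bus: BusRd
[20] P3: store L1 := 83 | P0:I, P1:I, P2:I, P3:M(83) | bus: BusRdX
[21] P1: load  L0 | P0:S(81), P1:S(81), P2:I, P3:I | bus: BusRd,Flush
[22] P3: store L1 := 38 | P0:I, P1:I, P2:I, P3:M(38) | bus: none
[23] P2: load  L1 | P0:I, P1:I, P2:S(38), P3:S(38) | bus: BusRd,Flush
[24] P3: store L1 := 2 | P0:I, P1:I, P2:I, P3:M(2) | bus: BusRdX

state = M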